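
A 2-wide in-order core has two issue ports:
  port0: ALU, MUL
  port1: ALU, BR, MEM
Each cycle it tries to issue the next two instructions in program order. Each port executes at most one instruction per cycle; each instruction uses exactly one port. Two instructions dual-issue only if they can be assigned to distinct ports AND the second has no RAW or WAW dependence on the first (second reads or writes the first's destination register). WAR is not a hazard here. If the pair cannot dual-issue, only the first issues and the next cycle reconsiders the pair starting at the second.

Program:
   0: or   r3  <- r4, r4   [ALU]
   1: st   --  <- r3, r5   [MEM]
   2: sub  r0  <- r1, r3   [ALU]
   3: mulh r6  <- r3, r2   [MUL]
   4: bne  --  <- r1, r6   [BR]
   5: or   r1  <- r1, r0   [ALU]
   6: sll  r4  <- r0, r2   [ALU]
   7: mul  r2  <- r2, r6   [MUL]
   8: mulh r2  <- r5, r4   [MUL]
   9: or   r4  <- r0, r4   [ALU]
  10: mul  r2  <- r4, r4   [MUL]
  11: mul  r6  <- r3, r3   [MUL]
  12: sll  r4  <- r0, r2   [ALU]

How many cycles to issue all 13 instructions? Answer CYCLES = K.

CYCLES = 8

#0 head=0: or.ALU i0 RAW r3
#1 head=1: st.MEM+sub.ALU i1,i2 pair
#2 head=3: mulh.MUL i3 RAW r6
#3 head=4: bne.BR+or.ALU i4,i5 pair
#4 head=6: sll.ALU+mul.MUL i6,i7 pair
#5 head=8: mulh.MUL+or.ALU i8,i9 pair
#6 head=10: mul.MUL i10 no-port MUL/MUL
#7 head=11: mul.MUL+sll.ALU i11,i12 pair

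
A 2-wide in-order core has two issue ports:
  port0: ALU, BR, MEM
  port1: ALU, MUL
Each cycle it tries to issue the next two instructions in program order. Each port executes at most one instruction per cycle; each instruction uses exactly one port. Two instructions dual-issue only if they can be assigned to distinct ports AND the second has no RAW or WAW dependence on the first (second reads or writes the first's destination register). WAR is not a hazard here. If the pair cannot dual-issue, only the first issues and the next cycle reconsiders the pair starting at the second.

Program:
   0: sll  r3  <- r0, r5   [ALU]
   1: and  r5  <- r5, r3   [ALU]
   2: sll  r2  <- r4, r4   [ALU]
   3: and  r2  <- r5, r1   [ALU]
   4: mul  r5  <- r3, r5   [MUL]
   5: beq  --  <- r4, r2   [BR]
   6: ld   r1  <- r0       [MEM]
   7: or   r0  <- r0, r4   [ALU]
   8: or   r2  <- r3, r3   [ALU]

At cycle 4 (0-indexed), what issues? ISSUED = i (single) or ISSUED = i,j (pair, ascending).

ISSUED = 6,7

#0 head=0: sll.ALU i0 RAW r3
#1 head=1: and.ALU+sll.ALU i1&i2 2-wide
#2 head=3: and.ALU+mul.MUL i3&i4 2-wide
#3 head=5: beq.BR i5 no-port BR/MEM
#4 head=6: ld.MEM+or.ALU i6&i7 2-wide
#5 head=8: or.ALU i8 tail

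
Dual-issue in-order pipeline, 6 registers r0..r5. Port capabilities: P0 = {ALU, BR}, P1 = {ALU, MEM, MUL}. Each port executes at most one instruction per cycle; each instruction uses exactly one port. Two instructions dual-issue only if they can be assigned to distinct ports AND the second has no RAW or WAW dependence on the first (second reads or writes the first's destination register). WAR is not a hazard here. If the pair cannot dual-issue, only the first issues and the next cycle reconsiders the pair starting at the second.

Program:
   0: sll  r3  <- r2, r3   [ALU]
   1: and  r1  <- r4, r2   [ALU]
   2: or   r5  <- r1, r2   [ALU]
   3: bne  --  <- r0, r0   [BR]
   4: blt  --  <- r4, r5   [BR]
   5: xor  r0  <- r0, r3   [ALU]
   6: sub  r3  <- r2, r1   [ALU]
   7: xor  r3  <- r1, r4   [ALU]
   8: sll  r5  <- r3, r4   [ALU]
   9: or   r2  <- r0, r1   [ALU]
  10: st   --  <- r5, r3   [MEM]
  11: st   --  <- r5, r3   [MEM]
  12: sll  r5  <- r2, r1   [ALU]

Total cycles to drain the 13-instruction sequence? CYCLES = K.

#0 head=0: sll+and i0&i1 pair
#1 head=2: or+bne i2&i3 pair
#2 head=4: blt+xor i4&i5 pair
#3 head=6: sub i6 WAW r3
#4 head=7: xor i7 RAW r3
#5 head=8: sll+or i8&i9 pair
#6 head=10: st i10 no-port MEM/MEM
#7 head=11: st+sll i11&i12 pair

CYCLES = 8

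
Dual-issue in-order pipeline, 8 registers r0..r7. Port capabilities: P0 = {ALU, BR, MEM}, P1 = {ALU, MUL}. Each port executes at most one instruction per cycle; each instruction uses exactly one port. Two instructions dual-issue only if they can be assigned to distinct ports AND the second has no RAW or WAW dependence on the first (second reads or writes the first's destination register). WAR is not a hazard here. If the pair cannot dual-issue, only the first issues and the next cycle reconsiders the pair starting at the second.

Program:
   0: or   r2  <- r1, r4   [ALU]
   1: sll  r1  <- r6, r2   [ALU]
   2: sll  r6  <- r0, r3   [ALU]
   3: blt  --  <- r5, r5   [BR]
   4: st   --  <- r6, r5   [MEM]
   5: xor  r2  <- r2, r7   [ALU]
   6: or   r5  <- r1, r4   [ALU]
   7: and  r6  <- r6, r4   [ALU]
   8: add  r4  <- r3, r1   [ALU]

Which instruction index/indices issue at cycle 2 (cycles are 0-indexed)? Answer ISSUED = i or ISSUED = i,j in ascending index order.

ISSUED = 3

t=0 i0:or ; RAW r2
t=1 i1+i2:sll;sll ; pair
t=2 i3:blt ; no-port BR/MEM
t=3 i4+i5:st;xor ; pair
t=4 i6+i7:or;and ; pair
t=5 i8:add ; tail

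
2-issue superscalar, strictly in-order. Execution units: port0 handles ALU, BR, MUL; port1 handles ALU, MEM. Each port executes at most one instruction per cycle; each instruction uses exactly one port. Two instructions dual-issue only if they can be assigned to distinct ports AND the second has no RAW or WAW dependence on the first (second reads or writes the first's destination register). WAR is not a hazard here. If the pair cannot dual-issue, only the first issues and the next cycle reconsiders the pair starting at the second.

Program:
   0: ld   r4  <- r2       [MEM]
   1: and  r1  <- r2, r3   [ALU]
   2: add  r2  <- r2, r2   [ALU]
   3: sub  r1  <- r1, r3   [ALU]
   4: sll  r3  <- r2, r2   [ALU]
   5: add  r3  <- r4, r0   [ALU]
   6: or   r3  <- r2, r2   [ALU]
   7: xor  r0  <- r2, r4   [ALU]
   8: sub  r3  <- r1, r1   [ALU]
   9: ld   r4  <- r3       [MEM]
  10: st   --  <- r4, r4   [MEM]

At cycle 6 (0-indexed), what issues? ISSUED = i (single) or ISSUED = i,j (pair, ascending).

ISSUED = 9

c0: i0+i1 ld.MEM+and.ALU  2-wide
c1: i2+i3 add.ALU+sub.ALU  2-wide
c2: i4 sll.ALU  WAW r3
c3: i5 add.ALU  WAW r3
c4: i6+i7 or.ALU+xor.ALU  2-wide
c5: i8 sub.ALU  RAW r3
c6: i9 ld.MEM  no-port MEM/MEM
c7: i10 st.MEM  tail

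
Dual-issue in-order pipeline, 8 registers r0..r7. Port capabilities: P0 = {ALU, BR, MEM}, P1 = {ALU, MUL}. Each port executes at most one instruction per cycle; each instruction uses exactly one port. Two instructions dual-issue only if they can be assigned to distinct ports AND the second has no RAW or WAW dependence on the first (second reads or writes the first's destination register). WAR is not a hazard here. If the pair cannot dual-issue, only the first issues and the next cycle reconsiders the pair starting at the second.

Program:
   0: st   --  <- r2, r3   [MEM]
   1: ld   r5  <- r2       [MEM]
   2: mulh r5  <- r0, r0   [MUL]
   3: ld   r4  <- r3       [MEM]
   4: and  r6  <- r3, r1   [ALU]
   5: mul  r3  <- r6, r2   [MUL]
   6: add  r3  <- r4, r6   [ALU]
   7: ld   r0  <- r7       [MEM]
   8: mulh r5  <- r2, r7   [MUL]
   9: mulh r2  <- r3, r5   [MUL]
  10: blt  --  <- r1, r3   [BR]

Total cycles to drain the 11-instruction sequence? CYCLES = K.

c0: i0 st.MEM  no-port MEM/MEM
c1: i1 ld.MEM  WAW r5
c2: i2,i3 mulh.MUL;ld.MEM  pair
c3: i4 and.ALU  RAW r6
c4: i5 mul.MUL  WAW r3
c5: i6,i7 add.ALU;ld.MEM  pair
c6: i8 mulh.MUL  no-port MUL/MUL
c7: i9,i10 mulh.MUL;blt.BR  pair

CYCLES = 8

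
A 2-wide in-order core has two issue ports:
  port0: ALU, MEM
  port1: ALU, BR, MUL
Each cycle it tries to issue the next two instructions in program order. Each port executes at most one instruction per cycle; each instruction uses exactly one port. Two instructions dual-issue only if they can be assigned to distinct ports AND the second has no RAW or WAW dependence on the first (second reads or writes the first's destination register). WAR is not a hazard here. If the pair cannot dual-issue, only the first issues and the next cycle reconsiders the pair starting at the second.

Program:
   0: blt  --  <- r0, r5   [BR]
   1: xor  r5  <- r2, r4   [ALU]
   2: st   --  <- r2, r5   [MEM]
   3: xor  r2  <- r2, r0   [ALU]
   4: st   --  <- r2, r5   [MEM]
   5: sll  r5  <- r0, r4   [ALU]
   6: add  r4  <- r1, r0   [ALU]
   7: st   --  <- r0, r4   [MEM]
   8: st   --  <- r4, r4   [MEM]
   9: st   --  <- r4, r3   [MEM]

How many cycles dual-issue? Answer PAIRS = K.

0. blt.BR;xor.ALU @i0&i1  | pair
1. st.MEM;xor.ALU @i2&i3  | pair
2. st.MEM;sll.ALU @i4&i5  | pair
3. add.ALU @i6  | RAW r4
4. st.MEM @i7  | no-port MEM/MEM
5. st.MEM @i8  | no-port MEM/MEM
6. st.MEM @i9  | tail

PAIRS = 3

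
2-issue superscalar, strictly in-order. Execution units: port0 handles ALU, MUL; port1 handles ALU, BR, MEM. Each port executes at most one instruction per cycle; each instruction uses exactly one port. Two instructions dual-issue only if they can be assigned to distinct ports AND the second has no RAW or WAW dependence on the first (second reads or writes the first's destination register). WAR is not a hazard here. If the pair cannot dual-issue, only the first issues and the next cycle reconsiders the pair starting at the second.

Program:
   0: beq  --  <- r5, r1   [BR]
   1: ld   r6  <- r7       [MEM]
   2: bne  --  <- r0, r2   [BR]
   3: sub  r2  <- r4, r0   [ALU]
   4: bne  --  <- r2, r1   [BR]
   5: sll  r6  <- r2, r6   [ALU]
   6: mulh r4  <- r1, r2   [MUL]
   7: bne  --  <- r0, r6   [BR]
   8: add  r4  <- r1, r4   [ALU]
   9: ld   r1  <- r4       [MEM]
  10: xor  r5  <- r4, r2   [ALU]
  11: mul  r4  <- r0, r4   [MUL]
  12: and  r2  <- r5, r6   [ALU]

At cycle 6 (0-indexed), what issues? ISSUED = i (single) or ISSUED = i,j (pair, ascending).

  cy0 -> i0 (beq) no-port BR/MEM
  cy1 -> i1 (ld) no-port MEM/BR
  cy2 -> i2/i3 (bne;sub) 2-wide
  cy3 -> i4/i5 (bne;sll) 2-wide
  cy4 -> i6/i7 (mulh;bne) 2-wide
  cy5 -> i8 (add) RAW r4
  cy6 -> i9/i10 (ld;xor) 2-wide
  cy7 -> i11/i12 (mul;and) 2-wide

ISSUED = 9,10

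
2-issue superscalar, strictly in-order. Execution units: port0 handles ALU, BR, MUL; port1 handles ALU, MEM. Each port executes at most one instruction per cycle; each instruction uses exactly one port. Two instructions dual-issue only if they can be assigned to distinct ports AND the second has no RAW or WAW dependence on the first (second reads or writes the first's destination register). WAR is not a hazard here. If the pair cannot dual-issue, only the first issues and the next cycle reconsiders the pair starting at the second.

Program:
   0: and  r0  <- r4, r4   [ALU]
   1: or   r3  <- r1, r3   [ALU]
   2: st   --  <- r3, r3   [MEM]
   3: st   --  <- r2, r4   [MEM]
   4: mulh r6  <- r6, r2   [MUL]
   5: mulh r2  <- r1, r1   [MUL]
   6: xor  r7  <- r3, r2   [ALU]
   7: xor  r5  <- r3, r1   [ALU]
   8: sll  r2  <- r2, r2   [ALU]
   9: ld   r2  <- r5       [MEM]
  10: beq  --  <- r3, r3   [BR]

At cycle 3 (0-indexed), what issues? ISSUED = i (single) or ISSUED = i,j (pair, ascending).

ISSUED = 5

0. and.ALU+or.ALU @i0&i1  | dual
1. st.MEM @i2  | no-port MEM/MEM
2. st.MEM+mulh.MUL @i3&i4  | dual
3. mulh.MUL @i5  | RAW r2
4. xor.ALU+xor.ALU @i6&i7  | dual
5. sll.ALU @i8  | WAW r2
6. ld.MEM+beq.BR @i9&i10  | dual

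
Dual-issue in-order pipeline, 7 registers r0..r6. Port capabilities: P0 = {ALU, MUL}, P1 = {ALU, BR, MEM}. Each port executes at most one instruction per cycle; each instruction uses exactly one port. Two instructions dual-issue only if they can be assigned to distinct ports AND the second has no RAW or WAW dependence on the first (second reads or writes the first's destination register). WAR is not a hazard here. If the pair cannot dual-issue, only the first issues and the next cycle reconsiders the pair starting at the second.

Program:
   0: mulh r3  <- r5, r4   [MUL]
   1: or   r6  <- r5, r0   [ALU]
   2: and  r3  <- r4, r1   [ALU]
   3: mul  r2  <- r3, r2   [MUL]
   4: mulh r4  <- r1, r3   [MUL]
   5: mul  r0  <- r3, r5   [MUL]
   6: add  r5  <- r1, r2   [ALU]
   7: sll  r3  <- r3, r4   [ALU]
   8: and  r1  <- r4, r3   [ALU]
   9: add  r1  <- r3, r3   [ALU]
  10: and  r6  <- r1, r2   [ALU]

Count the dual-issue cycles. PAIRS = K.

  cy0 -> i0,i1 (mulh.MUL/or.ALU) dual
  cy1 -> i2 (and.ALU) RAW r3
  cy2 -> i3 (mul.MUL) no-port MUL/MUL
  cy3 -> i4 (mulh.MUL) no-port MUL/MUL
  cy4 -> i5,i6 (mul.MUL/add.ALU) dual
  cy5 -> i7 (sll.ALU) RAW r3
  cy6 -> i8 (and.ALU) WAW r1
  cy7 -> i9 (add.ALU) RAW r1
  cy8 -> i10 (and.ALU) tail

PAIRS = 2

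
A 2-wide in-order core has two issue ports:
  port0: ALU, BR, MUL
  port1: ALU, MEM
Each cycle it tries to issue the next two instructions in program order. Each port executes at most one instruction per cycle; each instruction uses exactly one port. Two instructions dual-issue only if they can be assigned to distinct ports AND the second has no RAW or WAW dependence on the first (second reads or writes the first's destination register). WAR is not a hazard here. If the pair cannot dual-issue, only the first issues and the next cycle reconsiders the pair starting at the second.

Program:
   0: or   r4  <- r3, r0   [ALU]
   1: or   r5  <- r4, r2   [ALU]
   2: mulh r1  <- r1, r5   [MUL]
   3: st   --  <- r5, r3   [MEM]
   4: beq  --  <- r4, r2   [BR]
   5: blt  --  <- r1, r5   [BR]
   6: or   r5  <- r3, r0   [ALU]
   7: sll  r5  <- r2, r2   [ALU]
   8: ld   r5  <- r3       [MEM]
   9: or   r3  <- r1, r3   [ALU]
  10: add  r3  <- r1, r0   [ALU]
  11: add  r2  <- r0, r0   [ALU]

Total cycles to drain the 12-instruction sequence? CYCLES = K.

CYCLES = 8

  cy0 -> i0 (or) RAW r4
  cy1 -> i1 (or) RAW r5
  cy2 -> i2+i3 (mulh st) dual
  cy3 -> i4 (beq) no-port BR/BR
  cy4 -> i5+i6 (blt or) dual
  cy5 -> i7 (sll) WAW r5
  cy6 -> i8+i9 (ld or) dual
  cy7 -> i10+i11 (add add) dual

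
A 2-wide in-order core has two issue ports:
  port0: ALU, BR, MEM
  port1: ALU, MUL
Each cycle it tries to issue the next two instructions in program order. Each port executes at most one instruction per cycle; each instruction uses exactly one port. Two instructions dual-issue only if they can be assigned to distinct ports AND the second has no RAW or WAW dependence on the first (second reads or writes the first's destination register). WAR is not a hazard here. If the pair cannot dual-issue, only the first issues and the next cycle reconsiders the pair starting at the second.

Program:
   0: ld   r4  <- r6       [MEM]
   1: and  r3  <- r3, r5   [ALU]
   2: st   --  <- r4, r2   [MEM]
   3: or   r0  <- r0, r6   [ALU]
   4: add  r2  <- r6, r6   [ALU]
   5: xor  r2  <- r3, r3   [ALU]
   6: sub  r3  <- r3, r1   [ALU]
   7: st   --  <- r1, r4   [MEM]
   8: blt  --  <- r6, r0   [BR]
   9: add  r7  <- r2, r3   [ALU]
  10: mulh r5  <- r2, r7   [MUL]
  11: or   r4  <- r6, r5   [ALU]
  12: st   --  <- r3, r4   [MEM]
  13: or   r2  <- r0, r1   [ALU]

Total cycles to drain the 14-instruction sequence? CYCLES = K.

CYCLES = 9

t=0 i0+i1:ld.MEM+and.ALU ; 2-wide
t=1 i2+i3:st.MEM+or.ALU ; 2-wide
t=2 i4:add.ALU ; WAW r2
t=3 i5+i6:xor.ALU+sub.ALU ; 2-wide
t=4 i7:st.MEM ; no-port MEM/BR
t=5 i8+i9:blt.BR+add.ALU ; 2-wide
t=6 i10:mulh.MUL ; RAW r5
t=7 i11:or.ALU ; RAW r4
t=8 i12+i13:st.MEM+or.ALU ; 2-wide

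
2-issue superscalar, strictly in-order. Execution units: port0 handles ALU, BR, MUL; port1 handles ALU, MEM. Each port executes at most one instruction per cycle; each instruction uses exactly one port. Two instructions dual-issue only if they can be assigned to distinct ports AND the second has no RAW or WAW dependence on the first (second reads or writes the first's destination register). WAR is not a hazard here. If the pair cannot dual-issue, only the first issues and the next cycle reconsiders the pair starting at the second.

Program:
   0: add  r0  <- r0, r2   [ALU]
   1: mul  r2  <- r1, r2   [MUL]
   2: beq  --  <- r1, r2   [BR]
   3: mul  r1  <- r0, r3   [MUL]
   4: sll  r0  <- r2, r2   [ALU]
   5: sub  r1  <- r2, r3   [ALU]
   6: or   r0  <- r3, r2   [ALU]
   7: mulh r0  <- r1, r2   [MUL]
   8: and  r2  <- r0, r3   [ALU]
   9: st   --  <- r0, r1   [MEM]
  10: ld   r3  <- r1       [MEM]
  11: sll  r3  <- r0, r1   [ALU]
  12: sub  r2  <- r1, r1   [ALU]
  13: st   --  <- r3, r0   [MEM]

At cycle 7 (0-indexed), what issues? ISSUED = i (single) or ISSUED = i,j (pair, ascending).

ISSUED = 11,12

t=0 i0+i1:add.ALU+mul.MUL ; 2-wide
t=1 i2:beq.BR ; no-port BR/MUL
t=2 i3+i4:mul.MUL+sll.ALU ; 2-wide
t=3 i5+i6:sub.ALU+or.ALU ; 2-wide
t=4 i7:mulh.MUL ; RAW r0
t=5 i8+i9:and.ALU+st.MEM ; 2-wide
t=6 i10:ld.MEM ; WAW r3
t=7 i11+i12:sll.ALU+sub.ALU ; 2-wide
t=8 i13:st.MEM ; tail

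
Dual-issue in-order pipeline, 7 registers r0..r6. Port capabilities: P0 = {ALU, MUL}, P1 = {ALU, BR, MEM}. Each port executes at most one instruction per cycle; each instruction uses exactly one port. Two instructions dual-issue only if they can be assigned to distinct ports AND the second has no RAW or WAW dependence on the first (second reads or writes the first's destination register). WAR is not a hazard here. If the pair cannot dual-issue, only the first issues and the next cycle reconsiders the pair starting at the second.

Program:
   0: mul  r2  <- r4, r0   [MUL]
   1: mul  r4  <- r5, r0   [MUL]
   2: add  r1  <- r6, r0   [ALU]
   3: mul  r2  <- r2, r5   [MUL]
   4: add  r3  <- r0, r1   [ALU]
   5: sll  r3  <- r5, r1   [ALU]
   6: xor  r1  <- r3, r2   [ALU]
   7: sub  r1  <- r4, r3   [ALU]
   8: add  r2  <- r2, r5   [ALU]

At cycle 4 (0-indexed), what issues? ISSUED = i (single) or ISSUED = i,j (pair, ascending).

ISSUED = 6

  cy0 -> i0 (mul) no-port MUL/MUL
  cy1 -> i1,i2 (mul;add) 2-wide
  cy2 -> i3,i4 (mul;add) 2-wide
  cy3 -> i5 (sll) RAW r3
  cy4 -> i6 (xor) WAW r1
  cy5 -> i7,i8 (sub;add) 2-wide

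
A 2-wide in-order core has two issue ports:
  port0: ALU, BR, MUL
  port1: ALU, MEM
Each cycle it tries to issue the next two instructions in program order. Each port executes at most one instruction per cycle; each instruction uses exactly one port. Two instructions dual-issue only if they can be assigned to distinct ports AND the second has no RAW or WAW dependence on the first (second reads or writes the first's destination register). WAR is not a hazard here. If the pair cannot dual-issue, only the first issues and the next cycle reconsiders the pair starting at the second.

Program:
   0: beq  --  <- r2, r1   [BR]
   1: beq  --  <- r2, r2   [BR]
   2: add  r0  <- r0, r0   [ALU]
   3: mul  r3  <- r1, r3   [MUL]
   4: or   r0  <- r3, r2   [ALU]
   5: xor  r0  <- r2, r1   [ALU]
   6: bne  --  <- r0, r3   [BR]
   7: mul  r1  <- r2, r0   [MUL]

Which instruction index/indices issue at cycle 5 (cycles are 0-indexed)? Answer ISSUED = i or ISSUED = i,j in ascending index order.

0. beq @i0  | no-port BR/BR
1. beq+add @i1+i2  | pair
2. mul @i3  | RAW r3
3. or @i4  | WAW r0
4. xor @i5  | RAW r0
5. bne @i6  | no-port BR/MUL
6. mul @i7  | tail

ISSUED = 6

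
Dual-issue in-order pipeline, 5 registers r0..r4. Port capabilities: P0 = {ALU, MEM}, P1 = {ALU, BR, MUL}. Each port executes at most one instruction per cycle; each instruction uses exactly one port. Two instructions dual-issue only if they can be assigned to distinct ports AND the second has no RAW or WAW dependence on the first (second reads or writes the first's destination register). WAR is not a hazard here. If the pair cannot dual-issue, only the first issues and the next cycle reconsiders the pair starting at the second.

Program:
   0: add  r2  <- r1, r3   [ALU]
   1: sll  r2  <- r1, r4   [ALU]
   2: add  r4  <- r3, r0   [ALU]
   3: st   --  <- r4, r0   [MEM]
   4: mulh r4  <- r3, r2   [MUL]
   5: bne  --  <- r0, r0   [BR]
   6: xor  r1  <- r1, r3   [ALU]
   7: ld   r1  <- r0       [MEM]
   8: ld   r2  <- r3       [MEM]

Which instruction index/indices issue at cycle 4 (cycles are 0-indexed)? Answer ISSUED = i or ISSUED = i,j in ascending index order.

  cy0 -> i0 (add.ALU) WAW r2
  cy1 -> i1+i2 (sll.ALU add.ALU) pair
  cy2 -> i3+i4 (st.MEM mulh.MUL) pair
  cy3 -> i5+i6 (bne.BR xor.ALU) pair
  cy4 -> i7 (ld.MEM) no-port MEM/MEM
  cy5 -> i8 (ld.MEM) tail

ISSUED = 7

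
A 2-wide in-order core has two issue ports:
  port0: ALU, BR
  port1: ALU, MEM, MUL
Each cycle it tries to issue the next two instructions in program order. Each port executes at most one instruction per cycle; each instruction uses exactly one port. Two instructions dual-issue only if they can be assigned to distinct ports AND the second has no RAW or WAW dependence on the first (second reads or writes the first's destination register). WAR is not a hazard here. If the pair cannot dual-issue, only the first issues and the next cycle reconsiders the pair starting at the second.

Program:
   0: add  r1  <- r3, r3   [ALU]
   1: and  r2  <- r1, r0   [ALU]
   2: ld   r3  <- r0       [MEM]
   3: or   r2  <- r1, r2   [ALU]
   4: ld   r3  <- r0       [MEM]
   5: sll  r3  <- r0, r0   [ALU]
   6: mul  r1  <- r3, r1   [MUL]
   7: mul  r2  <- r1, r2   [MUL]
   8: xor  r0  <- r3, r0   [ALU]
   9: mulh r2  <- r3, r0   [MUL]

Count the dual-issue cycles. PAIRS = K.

PAIRS = 3

[0] i0  add  -- RAW r1
[1] i1,i2  and ld  -- dual
[2] i3,i4  or ld  -- dual
[3] i5  sll  -- RAW r3
[4] i6  mul  -- no-port MUL/MUL
[5] i7,i8  mul xor  -- dual
[6] i9  mulh  -- tail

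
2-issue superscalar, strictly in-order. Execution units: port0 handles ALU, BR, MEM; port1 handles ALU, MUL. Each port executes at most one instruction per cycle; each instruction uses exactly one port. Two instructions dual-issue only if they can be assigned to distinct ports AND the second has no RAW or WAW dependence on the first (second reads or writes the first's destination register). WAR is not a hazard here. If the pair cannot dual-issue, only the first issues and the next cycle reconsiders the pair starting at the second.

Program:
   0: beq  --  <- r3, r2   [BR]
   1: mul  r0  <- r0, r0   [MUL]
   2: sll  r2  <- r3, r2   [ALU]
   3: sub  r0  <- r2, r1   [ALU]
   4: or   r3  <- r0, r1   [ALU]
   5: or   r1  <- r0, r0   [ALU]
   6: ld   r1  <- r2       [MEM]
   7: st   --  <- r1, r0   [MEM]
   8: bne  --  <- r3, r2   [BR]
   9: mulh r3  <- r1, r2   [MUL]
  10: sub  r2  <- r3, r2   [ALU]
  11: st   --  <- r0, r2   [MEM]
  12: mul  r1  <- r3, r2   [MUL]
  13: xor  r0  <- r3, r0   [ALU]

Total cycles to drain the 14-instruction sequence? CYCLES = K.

CYCLES = 10

0. beq.BR/mul.MUL @i0+i1  | pair
1. sll.ALU @i2  | RAW r2
2. sub.ALU @i3  | RAW r0
3. or.ALU/or.ALU @i4+i5  | pair
4. ld.MEM @i6  | no-port MEM/MEM
5. st.MEM @i7  | no-port MEM/BR
6. bne.BR/mulh.MUL @i8+i9  | pair
7. sub.ALU @i10  | RAW r2
8. st.MEM/mul.MUL @i11+i12  | pair
9. xor.ALU @i13  | tail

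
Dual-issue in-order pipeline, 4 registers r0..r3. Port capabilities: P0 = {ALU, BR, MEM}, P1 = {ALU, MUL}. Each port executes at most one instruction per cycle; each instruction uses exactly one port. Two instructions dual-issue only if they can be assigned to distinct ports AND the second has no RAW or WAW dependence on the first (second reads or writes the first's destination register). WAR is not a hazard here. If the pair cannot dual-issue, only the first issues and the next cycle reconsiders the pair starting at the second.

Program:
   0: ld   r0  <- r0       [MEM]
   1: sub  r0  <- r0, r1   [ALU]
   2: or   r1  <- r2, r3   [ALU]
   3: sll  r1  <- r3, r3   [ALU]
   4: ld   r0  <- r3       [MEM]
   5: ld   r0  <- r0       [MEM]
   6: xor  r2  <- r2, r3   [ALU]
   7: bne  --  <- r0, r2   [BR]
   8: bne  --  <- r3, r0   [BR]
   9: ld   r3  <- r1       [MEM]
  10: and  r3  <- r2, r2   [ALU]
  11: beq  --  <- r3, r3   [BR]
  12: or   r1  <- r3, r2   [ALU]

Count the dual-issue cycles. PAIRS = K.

0. ld.MEM @i0  | RAW+WAW r0
1. sub.ALU or.ALU @i1,i2  | 2-wide
2. sll.ALU ld.MEM @i3,i4  | 2-wide
3. ld.MEM xor.ALU @i5,i6  | 2-wide
4. bne.BR @i7  | no-port BR/BR
5. bne.BR @i8  | no-port BR/MEM
6. ld.MEM @i9  | WAW r3
7. and.ALU @i10  | RAW r3
8. beq.BR or.ALU @i11,i12  | 2-wide

PAIRS = 4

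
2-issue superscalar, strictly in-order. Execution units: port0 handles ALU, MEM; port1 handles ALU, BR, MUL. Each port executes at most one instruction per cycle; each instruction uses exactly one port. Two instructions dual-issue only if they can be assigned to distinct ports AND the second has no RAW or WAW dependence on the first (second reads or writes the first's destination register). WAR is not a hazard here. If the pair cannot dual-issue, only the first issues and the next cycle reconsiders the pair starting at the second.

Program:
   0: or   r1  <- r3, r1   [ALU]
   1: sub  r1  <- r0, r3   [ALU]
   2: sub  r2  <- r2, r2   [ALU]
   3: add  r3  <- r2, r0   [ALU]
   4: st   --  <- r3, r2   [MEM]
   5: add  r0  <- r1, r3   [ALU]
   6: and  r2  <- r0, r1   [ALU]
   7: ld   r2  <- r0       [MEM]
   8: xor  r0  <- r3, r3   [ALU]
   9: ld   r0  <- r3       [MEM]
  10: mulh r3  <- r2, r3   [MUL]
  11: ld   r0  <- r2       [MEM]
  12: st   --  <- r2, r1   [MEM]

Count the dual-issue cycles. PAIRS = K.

t=0 i0:or.ALU ; WAW r1
t=1 i1/i2:sub.ALU+sub.ALU ; dual
t=2 i3:add.ALU ; RAW r3
t=3 i4/i5:st.MEM+add.ALU ; dual
t=4 i6:and.ALU ; WAW r2
t=5 i7/i8:ld.MEM+xor.ALU ; dual
t=6 i9/i10:ld.MEM+mulh.MUL ; dual
t=7 i11:ld.MEM ; no-port MEM/MEM
t=8 i12:st.MEM ; tail

PAIRS = 4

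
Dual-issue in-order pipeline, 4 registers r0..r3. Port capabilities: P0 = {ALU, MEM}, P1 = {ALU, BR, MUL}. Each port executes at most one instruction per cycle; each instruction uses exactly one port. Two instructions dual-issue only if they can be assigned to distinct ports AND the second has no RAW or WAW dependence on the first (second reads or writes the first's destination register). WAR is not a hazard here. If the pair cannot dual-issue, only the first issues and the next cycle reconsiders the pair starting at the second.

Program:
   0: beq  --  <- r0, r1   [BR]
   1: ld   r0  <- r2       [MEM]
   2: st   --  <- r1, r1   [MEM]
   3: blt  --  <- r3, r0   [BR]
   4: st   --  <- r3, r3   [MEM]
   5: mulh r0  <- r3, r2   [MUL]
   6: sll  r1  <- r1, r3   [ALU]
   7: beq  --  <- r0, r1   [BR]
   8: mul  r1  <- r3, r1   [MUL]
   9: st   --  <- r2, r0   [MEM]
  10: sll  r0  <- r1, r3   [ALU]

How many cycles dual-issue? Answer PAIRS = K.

PAIRS = 4

t=0 i0/i1:beq.BR ld.MEM ; pair
t=1 i2/i3:st.MEM blt.BR ; pair
t=2 i4/i5:st.MEM mulh.MUL ; pair
t=3 i6:sll.ALU ; RAW r1
t=4 i7:beq.BR ; no-port BR/MUL
t=5 i8/i9:mul.MUL st.MEM ; pair
t=6 i10:sll.ALU ; tail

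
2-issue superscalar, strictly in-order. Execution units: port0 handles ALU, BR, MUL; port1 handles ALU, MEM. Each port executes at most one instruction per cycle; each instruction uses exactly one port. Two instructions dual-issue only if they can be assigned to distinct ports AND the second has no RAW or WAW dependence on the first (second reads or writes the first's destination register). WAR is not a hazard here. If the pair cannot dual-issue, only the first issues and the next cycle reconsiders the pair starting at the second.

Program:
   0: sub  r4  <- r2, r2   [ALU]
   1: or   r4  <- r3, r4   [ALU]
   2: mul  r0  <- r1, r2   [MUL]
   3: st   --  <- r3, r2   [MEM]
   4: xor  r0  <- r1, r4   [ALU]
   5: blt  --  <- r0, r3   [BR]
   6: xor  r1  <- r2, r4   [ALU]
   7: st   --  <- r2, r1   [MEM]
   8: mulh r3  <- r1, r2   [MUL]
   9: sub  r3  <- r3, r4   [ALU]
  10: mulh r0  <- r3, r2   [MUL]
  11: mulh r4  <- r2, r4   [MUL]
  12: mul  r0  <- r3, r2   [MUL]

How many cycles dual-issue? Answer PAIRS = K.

t=0 i0:sub ; RAW+WAW r4
t=1 i1&i2:or mul ; dual
t=2 i3&i4:st xor ; dual
t=3 i5&i6:blt xor ; dual
t=4 i7&i8:st mulh ; dual
t=5 i9:sub ; RAW r3
t=6 i10:mulh ; no-port MUL/MUL
t=7 i11:mulh ; no-port MUL/MUL
t=8 i12:mul ; tail

PAIRS = 4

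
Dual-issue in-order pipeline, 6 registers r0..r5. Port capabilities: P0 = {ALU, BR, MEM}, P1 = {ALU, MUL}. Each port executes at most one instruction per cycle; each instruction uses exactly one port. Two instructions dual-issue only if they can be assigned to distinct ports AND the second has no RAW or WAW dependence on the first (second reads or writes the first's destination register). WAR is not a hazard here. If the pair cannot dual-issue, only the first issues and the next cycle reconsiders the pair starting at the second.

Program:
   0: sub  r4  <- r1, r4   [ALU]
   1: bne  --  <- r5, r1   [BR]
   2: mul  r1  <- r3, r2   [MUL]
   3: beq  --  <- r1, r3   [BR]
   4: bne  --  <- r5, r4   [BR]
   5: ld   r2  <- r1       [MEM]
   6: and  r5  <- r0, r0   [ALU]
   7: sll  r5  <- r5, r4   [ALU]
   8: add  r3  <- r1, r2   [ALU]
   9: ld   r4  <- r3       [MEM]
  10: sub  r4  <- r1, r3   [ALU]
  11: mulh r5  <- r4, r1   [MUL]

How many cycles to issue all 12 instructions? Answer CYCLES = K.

CYCLES = 9

c0: i0&i1 sub.ALU bne.BR  2-wide
c1: i2 mul.MUL  RAW r1
c2: i3 beq.BR  no-port BR/BR
c3: i4 bne.BR  no-port BR/MEM
c4: i5&i6 ld.MEM and.ALU  2-wide
c5: i7&i8 sll.ALU add.ALU  2-wide
c6: i9 ld.MEM  WAW r4
c7: i10 sub.ALU  RAW r4
c8: i11 mulh.MUL  tail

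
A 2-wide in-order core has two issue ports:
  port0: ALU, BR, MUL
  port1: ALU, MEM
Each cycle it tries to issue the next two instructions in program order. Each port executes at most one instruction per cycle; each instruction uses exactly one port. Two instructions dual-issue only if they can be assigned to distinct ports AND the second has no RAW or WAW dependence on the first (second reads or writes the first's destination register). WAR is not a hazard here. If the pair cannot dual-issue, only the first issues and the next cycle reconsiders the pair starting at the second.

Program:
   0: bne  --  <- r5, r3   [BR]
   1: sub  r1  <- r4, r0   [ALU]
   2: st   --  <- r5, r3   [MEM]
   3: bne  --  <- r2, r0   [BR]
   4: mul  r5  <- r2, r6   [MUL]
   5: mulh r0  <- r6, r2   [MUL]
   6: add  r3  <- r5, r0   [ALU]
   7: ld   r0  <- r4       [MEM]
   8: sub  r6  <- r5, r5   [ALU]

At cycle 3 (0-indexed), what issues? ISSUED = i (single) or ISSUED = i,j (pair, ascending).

c0: i0+i1 bne+sub  2-wide
c1: i2+i3 st+bne  2-wide
c2: i4 mul  no-port MUL/MUL
c3: i5 mulh  RAW r0
c4: i6+i7 add+ld  2-wide
c5: i8 sub  tail

ISSUED = 5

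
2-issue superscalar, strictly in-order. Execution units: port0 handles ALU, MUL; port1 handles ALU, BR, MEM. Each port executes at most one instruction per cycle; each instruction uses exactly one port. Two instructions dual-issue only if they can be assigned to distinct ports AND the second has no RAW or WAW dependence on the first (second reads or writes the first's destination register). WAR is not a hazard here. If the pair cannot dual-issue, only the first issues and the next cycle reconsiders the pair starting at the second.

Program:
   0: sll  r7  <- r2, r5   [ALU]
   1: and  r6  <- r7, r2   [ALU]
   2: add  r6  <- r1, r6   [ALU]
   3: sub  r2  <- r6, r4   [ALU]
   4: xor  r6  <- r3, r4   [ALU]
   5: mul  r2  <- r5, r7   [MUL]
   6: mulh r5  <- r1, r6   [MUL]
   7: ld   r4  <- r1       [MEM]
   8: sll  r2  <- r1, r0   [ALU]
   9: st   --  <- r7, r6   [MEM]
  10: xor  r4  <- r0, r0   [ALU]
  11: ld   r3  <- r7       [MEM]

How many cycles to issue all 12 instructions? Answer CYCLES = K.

#0 head=0: sll.ALU i0 RAW r7
#1 head=1: and.ALU i1 RAW+WAW r6
#2 head=2: add.ALU i2 RAW r6
#3 head=3: sub.ALU/xor.ALU i3/i4 2-wide
#4 head=5: mul.MUL i5 no-port MUL/MUL
#5 head=6: mulh.MUL/ld.MEM i6/i7 2-wide
#6 head=8: sll.ALU/st.MEM i8/i9 2-wide
#7 head=10: xor.ALU/ld.MEM i10/i11 2-wide

CYCLES = 8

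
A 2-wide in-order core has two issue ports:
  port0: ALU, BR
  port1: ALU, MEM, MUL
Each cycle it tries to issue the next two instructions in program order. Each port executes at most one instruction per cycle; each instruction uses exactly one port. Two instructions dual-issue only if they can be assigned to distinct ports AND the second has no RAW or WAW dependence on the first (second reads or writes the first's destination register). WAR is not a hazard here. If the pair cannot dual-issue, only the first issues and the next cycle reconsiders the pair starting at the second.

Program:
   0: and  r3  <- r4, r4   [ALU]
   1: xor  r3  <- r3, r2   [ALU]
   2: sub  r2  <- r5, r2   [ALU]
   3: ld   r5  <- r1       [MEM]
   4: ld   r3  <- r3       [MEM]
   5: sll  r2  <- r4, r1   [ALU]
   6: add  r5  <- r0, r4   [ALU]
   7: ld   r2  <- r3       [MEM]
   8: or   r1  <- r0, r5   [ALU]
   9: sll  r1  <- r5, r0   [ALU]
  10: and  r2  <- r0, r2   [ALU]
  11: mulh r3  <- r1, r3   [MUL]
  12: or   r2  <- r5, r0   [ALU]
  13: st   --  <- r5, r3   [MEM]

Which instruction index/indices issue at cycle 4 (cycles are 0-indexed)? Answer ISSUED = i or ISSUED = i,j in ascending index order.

ISSUED = 6,7

[0] i0  and  -- RAW+WAW r3
[1] i1&i2  xor/sub  -- dual
[2] i3  ld  -- no-port MEM/MEM
[3] i4&i5  ld/sll  -- dual
[4] i6&i7  add/ld  -- dual
[5] i8  or  -- WAW r1
[6] i9&i10  sll/and  -- dual
[7] i11&i12  mulh/or  -- dual
[8] i13  st  -- tail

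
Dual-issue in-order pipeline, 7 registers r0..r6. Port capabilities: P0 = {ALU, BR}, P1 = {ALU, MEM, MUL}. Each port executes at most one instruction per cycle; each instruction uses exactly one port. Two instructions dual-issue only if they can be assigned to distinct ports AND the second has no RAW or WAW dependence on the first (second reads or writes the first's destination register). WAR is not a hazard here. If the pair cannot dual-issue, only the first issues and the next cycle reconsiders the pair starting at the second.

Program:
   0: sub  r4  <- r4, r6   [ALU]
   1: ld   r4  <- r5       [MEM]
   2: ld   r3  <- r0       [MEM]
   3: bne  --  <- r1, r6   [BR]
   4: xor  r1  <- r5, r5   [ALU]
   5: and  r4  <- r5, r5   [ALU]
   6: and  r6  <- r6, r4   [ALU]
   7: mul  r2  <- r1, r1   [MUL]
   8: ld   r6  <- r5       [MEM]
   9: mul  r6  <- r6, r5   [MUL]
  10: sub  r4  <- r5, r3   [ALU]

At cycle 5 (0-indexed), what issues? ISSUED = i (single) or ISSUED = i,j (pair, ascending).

#0 head=0: sub.ALU i0 WAW r4
#1 head=1: ld.MEM i1 no-port MEM/MEM
#2 head=2: ld.MEM bne.BR i2,i3 dual
#3 head=4: xor.ALU and.ALU i4,i5 dual
#4 head=6: and.ALU mul.MUL i6,i7 dual
#5 head=8: ld.MEM i8 no-port MEM/MUL
#6 head=9: mul.MUL sub.ALU i9,i10 dual

ISSUED = 8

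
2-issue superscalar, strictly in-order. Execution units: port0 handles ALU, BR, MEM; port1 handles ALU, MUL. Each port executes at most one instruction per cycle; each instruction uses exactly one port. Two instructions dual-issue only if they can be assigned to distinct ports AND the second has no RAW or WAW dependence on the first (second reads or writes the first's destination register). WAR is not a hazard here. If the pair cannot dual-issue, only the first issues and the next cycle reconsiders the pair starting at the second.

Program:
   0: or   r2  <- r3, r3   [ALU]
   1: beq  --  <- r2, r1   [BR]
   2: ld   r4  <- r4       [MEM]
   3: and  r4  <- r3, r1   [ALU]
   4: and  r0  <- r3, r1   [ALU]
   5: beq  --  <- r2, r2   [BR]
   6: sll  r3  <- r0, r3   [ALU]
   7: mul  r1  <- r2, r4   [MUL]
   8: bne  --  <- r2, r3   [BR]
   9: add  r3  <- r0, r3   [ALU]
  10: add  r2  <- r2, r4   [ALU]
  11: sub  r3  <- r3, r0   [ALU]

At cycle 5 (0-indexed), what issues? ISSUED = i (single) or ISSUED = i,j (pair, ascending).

c0: i0 or.ALU  RAW r2
c1: i1 beq.BR  no-port BR/MEM
c2: i2 ld.MEM  WAW r4
c3: i3/i4 and.ALU/and.ALU  dual
c4: i5/i6 beq.BR/sll.ALU  dual
c5: i7/i8 mul.MUL/bne.BR  dual
c6: i9/i10 add.ALU/add.ALU  dual
c7: i11 sub.ALU  tail

ISSUED = 7,8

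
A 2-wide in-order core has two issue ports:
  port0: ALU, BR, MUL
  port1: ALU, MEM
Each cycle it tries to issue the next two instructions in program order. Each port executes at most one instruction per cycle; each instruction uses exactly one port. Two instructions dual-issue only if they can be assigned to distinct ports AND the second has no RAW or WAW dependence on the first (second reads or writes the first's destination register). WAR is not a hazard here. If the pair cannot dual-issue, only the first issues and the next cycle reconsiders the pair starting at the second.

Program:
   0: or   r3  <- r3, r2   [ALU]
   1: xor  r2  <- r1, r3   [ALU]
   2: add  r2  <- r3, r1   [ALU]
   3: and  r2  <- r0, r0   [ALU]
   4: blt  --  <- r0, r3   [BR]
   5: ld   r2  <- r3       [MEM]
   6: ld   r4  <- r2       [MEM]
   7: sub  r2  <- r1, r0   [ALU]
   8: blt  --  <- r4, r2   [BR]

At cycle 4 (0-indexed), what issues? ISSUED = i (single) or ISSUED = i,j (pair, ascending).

ISSUED = 5

t=0 i0:or ; RAW r3
t=1 i1:xor ; WAW r2
t=2 i2:add ; WAW r2
t=3 i3,i4:and;blt ; pair
t=4 i5:ld ; no-port MEM/MEM
t=5 i6,i7:ld;sub ; pair
t=6 i8:blt ; tail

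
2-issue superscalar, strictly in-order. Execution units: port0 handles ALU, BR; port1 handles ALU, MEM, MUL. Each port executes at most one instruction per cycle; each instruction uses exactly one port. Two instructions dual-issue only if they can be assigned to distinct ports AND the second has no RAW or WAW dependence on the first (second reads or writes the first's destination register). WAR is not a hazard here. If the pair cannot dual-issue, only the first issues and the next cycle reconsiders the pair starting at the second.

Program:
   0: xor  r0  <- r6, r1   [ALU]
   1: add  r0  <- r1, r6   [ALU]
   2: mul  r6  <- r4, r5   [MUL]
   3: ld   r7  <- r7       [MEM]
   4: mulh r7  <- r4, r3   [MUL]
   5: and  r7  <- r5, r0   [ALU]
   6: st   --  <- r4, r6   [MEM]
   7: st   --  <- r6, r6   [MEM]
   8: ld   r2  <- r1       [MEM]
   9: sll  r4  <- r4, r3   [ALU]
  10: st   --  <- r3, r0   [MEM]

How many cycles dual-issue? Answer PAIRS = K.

c0: i0 xor.ALU  WAW r0
c1: i1,i2 add.ALU mul.MUL  dual
c2: i3 ld.MEM  no-port MEM/MUL
c3: i4 mulh.MUL  WAW r7
c4: i5,i6 and.ALU st.MEM  dual
c5: i7 st.MEM  no-port MEM/MEM
c6: i8,i9 ld.MEM sll.ALU  dual
c7: i10 st.MEM  tail

PAIRS = 3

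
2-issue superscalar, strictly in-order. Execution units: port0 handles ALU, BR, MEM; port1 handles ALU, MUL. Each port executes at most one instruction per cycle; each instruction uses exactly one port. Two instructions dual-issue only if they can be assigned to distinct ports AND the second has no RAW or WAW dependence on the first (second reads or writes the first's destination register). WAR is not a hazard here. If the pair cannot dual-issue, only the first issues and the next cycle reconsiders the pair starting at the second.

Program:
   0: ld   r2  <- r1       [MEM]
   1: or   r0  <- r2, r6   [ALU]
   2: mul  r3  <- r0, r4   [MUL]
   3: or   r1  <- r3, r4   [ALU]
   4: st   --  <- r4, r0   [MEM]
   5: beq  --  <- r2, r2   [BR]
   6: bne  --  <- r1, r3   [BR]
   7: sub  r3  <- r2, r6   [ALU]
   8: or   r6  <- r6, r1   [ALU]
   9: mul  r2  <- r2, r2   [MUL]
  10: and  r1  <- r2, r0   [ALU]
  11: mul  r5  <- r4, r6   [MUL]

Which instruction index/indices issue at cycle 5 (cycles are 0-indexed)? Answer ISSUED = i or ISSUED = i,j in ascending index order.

ISSUED = 6,7

#0 head=0: ld i0 RAW r2
#1 head=1: or i1 RAW r0
#2 head=2: mul i2 RAW r3
#3 head=3: or st i3+i4 2-wide
#4 head=5: beq i5 no-port BR/BR
#5 head=6: bne sub i6+i7 2-wide
#6 head=8: or mul i8+i9 2-wide
#7 head=10: and mul i10+i11 2-wide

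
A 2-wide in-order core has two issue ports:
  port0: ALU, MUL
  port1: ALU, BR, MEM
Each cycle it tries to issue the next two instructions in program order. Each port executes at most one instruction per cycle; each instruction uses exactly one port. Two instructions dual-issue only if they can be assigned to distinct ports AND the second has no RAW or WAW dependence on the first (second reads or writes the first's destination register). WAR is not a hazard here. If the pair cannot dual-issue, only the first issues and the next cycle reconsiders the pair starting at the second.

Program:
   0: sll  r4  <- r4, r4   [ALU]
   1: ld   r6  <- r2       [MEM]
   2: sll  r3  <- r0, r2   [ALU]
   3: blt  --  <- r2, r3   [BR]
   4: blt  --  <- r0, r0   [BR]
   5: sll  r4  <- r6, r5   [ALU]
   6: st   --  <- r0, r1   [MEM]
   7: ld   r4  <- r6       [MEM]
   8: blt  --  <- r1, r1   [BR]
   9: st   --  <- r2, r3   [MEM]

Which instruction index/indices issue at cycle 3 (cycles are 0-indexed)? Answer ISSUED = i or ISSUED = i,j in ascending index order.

  cy0 -> i0/i1 (sll.ALU;ld.MEM) pair
  cy1 -> i2 (sll.ALU) RAW r3
  cy2 -> i3 (blt.BR) no-port BR/BR
  cy3 -> i4/i5 (blt.BR;sll.ALU) pair
  cy4 -> i6 (st.MEM) no-port MEM/MEM
  cy5 -> i7 (ld.MEM) no-port MEM/BR
  cy6 -> i8 (blt.BR) no-port BR/MEM
  cy7 -> i9 (st.MEM) tail

ISSUED = 4,5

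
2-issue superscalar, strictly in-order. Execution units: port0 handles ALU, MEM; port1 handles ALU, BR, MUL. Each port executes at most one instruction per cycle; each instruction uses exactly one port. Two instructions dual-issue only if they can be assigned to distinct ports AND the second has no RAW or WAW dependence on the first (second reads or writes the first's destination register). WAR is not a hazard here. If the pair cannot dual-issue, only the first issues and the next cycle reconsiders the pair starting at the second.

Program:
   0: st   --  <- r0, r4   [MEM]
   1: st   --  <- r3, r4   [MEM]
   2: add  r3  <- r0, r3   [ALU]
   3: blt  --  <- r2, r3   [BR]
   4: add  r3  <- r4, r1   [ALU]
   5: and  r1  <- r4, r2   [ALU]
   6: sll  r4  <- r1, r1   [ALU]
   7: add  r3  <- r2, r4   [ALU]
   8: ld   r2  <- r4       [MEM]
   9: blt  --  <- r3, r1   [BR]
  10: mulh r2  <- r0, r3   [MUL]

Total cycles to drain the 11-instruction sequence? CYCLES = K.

  cy0 -> i0 (st.MEM) no-port MEM/MEM
  cy1 -> i1&i2 (st.MEM+add.ALU) 2-wide
  cy2 -> i3&i4 (blt.BR+add.ALU) 2-wide
  cy3 -> i5 (and.ALU) RAW r1
  cy4 -> i6 (sll.ALU) RAW r4
  cy5 -> i7&i8 (add.ALU+ld.MEM) 2-wide
  cy6 -> i9 (blt.BR) no-port BR/MUL
  cy7 -> i10 (mulh.MUL) tail

CYCLES = 8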